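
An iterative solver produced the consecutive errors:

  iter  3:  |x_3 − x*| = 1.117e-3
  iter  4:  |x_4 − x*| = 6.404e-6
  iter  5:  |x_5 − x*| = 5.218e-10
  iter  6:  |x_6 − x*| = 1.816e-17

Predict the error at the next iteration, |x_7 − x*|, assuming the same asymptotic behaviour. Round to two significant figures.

First estimate the order: p ≈ ln(|x_6 − x*|/|x_5 − x*|) / ln(|x_5 − x*|/|x_4 − x*|) = ln(1.816e-17/5.218e-10)/ln(5.218e-10/6.404e-6) = ln(3.48026e-08)/ln(8.14803e-05) ≈ 1.8240.
Then |x_7 − x*| ≈ |x_6 − x*|·(|x_6 − x*|/|x_5 − x*|)^p = 1.816e-17·(3.48026e-08)^1.8240 = 1.816e-17·2.48828e-14 ≈ 4.519e-31.

4.5e-31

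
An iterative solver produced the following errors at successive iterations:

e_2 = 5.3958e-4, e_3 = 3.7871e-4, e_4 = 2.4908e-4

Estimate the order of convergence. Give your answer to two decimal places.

p ≈ ln(e_4/e_3) / ln(e_3/e_2)
  = ln(2.4908e-4/3.7871e-4) / ln(3.7871e-4/5.3958e-4)
  = ln(0.657706) / ln(0.701861)
  = -0.41900 / -0.35402 ≈ 1.18355

1.18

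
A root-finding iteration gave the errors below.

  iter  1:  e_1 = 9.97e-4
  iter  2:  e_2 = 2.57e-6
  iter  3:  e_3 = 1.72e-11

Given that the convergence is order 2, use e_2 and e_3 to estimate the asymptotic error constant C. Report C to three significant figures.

C ≈ e_3 / e_2^2
  = 1.72e-11 / (2.57e-6)^2
  = 1.72e-11 / 6.6049e-12 ≈ 2.6041

2.60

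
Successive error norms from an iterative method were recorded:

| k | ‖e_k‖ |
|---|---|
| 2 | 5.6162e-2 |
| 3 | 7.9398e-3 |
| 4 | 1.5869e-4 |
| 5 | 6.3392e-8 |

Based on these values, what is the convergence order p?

2

Consecutive ratios: ‖e_5‖/‖e_4‖ = 6.3392e-8/1.5869e-4 = 0.000399471, ‖e_4‖/‖e_3‖ = 1.5869e-4/7.9398e-3 = 0.0199866.
p ≈ ln(0.000399471)/ln(0.0199866) = -7.8254/-3.9127 ≈ 2.00.
So the convergence is quadratic (order 2).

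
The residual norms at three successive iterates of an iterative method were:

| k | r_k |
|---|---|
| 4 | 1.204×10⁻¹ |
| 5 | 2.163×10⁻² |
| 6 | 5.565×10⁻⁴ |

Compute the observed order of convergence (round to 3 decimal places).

p ≈ ln(r_6/r_5) / ln(r_5/r_4)
  = ln(5.565×10⁻⁴/2.163×10⁻²) / ln(2.163×10⁻²/1.204×10⁻¹)
  = ln(0.0257282) / ln(0.179651)
  = -3.660168 / -1.716739 ≈ 2.132047

2.132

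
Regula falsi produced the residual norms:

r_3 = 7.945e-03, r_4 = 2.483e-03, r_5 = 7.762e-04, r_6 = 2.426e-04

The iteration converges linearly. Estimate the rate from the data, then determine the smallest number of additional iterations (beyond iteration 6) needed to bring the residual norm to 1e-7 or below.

7

Rate ρ ≈ r_6/r_5 = 2.426e-04/7.762e-04 = 0.3125.
After j more steps, r_{6+j} ≈ 2.426e-04·ρ^j; need ρ^j ≤ 1e-7/2.426e-04 = 0.000412201.
j ≥ ln(0.000412201)/ln(0.3125) = -7.7940/-1.16315 = 6.701.
So 7 more iterations are needed.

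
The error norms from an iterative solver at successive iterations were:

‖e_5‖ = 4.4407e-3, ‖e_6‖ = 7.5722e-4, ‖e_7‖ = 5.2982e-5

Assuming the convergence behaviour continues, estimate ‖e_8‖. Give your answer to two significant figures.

9.7e-7

First estimate the order: p ≈ ln(‖e_7‖/‖e_6‖) / ln(‖e_6‖/‖e_5‖) = ln(5.2982e-5/7.5722e-4)/ln(7.5722e-4/4.4407e-3) = ln(0.0699691)/ln(0.170518) ≈ 1.5036.
Then ‖e_8‖ ≈ ‖e_7‖·(‖e_7‖/‖e_6‖)^p = 5.2982e-5·(0.0699691)^1.5036 = 5.2982e-5·0.0183316 ≈ 9.712e-07.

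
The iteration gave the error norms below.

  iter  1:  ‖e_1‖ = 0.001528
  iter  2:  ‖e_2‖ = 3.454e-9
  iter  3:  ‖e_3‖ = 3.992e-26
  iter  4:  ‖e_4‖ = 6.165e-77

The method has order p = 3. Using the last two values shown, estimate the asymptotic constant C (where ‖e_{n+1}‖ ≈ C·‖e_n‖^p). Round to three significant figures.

0.969

C ≈ ‖e_4‖ / ‖e_3‖^3
  = 6.165e-77 / (3.992e-26)^3
  = 6.165e-77 / 6.36168e-77 ≈ 0.96908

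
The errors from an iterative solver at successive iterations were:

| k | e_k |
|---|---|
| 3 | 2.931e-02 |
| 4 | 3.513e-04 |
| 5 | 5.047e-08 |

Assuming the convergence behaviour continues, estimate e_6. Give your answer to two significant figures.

First estimate the order: p ≈ ln(e_5/e_4) / ln(e_4/e_3) = ln(5.047e-08/3.513e-04)/ln(3.513e-04/2.931e-02) = ln(0.000143666)/ln(0.0119857) ≈ 2.0000.
Then e_6 ≈ e_5·(e_5/e_4)^p = 5.047e-08·(0.000143666)^2.0000 = 5.047e-08·2.06399e-08 ≈ 1.042e-15.

1.0e-15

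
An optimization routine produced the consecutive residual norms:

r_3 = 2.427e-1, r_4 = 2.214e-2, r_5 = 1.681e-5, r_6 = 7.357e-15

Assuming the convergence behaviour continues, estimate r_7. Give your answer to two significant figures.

6.2e-43

First estimate the order: p ≈ ln(r_6/r_5) / ln(r_5/r_4) = ln(7.357e-15/1.681e-5)/ln(1.681e-5/2.214e-2) = ln(4.37656e-10)/ln(0.000759259) ≈ 3.0000.
Then r_7 ≈ r_6·(r_6/r_5)^p = 7.357e-15·(4.37656e-10)^3.0000 = 7.357e-15·8.38298e-29 ≈ 6.167e-43.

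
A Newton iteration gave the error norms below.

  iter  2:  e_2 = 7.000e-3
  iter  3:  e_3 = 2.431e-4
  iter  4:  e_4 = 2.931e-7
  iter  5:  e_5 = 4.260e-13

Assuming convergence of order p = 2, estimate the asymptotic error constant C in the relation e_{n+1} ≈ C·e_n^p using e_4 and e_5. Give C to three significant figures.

4.96

C ≈ e_5 / e_4^2
  = 4.260e-13 / (2.931e-7)^2
  = 4.260e-13 / 8.59076e-14 ≈ 4.9588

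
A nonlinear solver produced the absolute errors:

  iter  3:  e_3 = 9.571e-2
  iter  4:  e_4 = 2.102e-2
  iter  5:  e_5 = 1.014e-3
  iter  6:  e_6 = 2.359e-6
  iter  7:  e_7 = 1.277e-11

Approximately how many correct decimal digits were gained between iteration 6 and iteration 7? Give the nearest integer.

Digits gained ≈ log₁₀(e_6/e_7) = log₁₀(2.359e-6/1.277e-11) = log₁₀(184730) ≈ 5.267.

5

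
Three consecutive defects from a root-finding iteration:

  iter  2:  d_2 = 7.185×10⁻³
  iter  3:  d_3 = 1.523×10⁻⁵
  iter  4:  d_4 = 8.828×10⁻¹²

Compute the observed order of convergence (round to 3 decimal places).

2.333

p ≈ ln(d_4/d_3) / ln(d_3/d_2)
  = ln(8.828×10⁻¹²/1.523×10⁻⁵) / ln(1.523×10⁻⁵/7.185×10⁻³)
  = ln(5.79645e-07) / ln(0.00211969)
  = -14.360850 / -6.156485 ≈ 2.332638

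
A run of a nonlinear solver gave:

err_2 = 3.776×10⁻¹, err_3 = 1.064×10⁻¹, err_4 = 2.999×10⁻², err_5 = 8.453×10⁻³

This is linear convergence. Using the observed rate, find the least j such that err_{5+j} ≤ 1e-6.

8

Rate ρ ≈ err_5/err_4 = 8.453×10⁻³/2.999×10⁻² = 0.2819.
After j more steps, err_{5+j} ≈ 8.453×10⁻³·ρ^j; need ρ^j ≤ 1e-6/8.453×10⁻³ = 0.000118301.
j ≥ ln(0.000118301)/ln(0.2819) = -9.0423/-1.26620 = 7.141.
So 8 more iterations are needed.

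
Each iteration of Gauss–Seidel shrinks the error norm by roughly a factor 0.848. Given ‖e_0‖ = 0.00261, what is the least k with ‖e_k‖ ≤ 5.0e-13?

After k steps, ‖e_k‖ ≈ 0.00261·0.848^k.
Need 0.848^k ≤ 5.0e-13/0.00261 = 1.91571e-10.
k ≥ ln(1.91571e-10)/ln(0.848) = -22.3758/-0.16487 = 135.718.
Smallest integer k = 136.

136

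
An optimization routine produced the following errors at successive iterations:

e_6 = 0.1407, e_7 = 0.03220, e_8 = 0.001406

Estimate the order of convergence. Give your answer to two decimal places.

2.12

p ≈ ln(e_8/e_7) / ln(e_7/e_6)
  = ln(0.001406/0.03220) / ln(0.03220/0.1407)
  = ln(0.0436646) / ln(0.228856)
  = -3.13122 / -1.47466 ≈ 2.12335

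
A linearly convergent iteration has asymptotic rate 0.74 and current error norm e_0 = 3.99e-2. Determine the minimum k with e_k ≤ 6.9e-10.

60

After k steps, e_k ≈ 3.99e-2·0.74^k.
Need 0.74^k ≤ 6.9e-10/3.99e-2 = 1.72932e-08.
k ≥ ln(1.72932e-08)/ln(0.74) = -17.8730/-0.30111 = 59.357.
Smallest integer k = 60.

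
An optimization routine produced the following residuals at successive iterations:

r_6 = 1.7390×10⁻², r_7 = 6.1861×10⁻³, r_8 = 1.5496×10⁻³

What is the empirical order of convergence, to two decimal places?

1.34

p ≈ ln(r_8/r_7) / ln(r_7/r_6)
  = ln(1.5496×10⁻³/6.1861×10⁻³) / ln(6.1861×10⁻³/1.7390×10⁻²)
  = ln(0.250497) / ln(0.355727)
  = -1.38431 / -1.03359 ≈ 1.33932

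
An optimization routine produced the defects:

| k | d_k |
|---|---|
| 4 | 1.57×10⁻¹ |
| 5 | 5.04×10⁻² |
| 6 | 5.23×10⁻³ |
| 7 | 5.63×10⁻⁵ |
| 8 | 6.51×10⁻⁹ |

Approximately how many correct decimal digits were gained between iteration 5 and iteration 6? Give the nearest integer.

1

Digits gained ≈ log₁₀(d_5/d_6) = log₁₀(5.04×10⁻²/5.23×10⁻³) = log₁₀(9.63671) ≈ 0.984.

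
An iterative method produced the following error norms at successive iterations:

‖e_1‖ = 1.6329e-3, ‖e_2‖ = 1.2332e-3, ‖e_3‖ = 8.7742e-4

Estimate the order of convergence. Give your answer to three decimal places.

p ≈ ln(‖e_3‖/‖e_2‖) / ln(‖e_2‖/‖e_1‖)
  = ln(8.7742e-4/1.2332e-3) / ln(1.2332e-3/1.6329e-3)
  = ln(0.711499) / ln(0.755221)
  = -0.340381 / -0.280745 ≈ 1.212421

1.212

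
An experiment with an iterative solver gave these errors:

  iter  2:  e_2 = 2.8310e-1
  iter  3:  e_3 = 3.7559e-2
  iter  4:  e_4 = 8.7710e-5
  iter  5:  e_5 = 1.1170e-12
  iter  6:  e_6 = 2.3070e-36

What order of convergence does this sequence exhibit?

3

Consecutive ratios: e_6/e_5 = 2.3070e-36/1.1170e-12 = 2.06535e-24, e_5/e_4 = 1.1170e-12/8.7710e-5 = 1.27351e-08.
p ≈ ln(2.06535e-24)/ln(1.27351e-08) = -54.5367/-18.1789 ≈ 3.00.
So the convergence is cubic (order 3).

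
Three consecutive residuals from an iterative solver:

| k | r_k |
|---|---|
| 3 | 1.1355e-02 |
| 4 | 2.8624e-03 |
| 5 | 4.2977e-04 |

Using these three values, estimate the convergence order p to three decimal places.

1.376

p ≈ ln(r_5/r_4) / ln(r_4/r_3)
  = ln(4.2977e-04/2.8624e-03) / ln(2.8624e-03/1.1355e-02)
  = ln(0.150143) / ln(0.252083)
  = -1.896167 / -1.377997 ≈ 1.376031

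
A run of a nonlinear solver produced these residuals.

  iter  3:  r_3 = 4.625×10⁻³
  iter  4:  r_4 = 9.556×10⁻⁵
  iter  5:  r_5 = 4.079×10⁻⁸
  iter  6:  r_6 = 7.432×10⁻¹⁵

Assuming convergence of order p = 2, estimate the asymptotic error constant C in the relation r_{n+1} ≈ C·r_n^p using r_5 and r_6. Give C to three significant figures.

C ≈ r_6 / r_5^2
  = 7.432×10⁻¹⁵ / (4.079×10⁻⁸)^2
  = 7.432×10⁻¹⁵ / 1.66382e-15 ≈ 4.4668

4.47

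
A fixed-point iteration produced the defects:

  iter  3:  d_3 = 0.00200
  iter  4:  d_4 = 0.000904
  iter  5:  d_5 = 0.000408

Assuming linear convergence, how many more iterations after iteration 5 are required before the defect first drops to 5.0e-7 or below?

9

Rate ρ ≈ d_5/d_4 = 0.000408/0.000904 = 0.4513.
After j more steps, d_{5+j} ≈ 0.000408·ρ^j; need ρ^j ≤ 5.0e-7/0.000408 = 0.00122549.
j ≥ ln(0.00122549)/ln(0.4513) = -6.7044/-0.79562 = 8.427.
So 9 more iterations are needed.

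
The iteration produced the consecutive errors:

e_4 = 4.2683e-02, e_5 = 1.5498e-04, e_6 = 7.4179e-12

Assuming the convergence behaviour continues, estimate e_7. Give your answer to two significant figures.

First estimate the order: p ≈ ln(e_6/e_5) / ln(e_5/e_4) = ln(7.4179e-12/1.5498e-04)/ln(1.5498e-04/4.2683e-02) = ln(4.78636e-08)/ln(0.00363095) ≈ 3.0000.
Then e_7 ≈ e_6·(e_6/e_5)^p = 7.4179e-12·(4.78636e-08)^3.0000 = 7.4179e-12·1.09652e-22 ≈ 8.134e-34.

8.1e-34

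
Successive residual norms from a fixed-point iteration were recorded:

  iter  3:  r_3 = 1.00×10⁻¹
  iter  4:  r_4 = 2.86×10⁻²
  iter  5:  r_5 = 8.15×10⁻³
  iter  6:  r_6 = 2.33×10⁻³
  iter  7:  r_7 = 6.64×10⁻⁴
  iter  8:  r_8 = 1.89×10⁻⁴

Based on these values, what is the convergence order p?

1

Consecutive ratios: r_8/r_7 = 1.89×10⁻⁴/6.64×10⁻⁴ = 0.284639, r_7/r_6 = 6.64×10⁻⁴/2.33×10⁻³ = 0.284979.
p ≈ ln(0.284639)/ln(0.284979) = -1.2565/-1.2553 ≈ 1.00.
So the convergence is linear (order 1).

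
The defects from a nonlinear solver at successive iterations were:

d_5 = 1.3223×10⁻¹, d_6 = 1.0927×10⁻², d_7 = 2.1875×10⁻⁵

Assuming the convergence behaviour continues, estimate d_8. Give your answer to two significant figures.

First estimate the order: p ≈ ln(d_7/d_6) / ln(d_6/d_5) = ln(2.1875×10⁻⁵/1.0927×10⁻²)/ln(1.0927×10⁻²/1.3223×10⁻¹) = ln(0.00200192)/ln(0.0826363) ≈ 2.4921.
Then d_8 ≈ d_7·(d_7/d_6)^p = 2.1875×10⁻⁵·(0.00200192)^2.4921 = 2.1875×10⁻⁵·1.88337e-07 ≈ 4.12e-12.

4.1e-12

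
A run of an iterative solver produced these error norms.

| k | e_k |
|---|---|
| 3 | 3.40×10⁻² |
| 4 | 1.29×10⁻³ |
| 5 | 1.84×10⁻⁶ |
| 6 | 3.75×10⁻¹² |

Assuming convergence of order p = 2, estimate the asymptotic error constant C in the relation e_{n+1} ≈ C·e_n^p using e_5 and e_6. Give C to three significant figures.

1.11

C ≈ e_6 / e_5^2
  = 3.75×10⁻¹² / (1.84×10⁻⁶)^2
  = 3.75×10⁻¹² / 3.3856e-12 ≈ 1.1076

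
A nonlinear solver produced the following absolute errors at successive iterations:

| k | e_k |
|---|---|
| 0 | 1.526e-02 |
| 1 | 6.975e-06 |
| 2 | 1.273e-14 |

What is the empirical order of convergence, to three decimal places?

2.616

p ≈ ln(e_2/e_1) / ln(e_1/e_0)
  = ln(1.273e-14/6.975e-06) / ln(6.975e-06/1.526e-02)
  = ln(1.82509e-09) / ln(0.000457077)
  = -20.121637 / -7.690659 ≈ 2.616374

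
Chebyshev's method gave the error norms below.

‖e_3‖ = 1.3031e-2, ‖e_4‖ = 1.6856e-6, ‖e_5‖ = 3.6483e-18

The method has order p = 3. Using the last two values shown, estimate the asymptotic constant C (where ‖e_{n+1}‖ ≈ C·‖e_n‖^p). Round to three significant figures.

C ≈ ‖e_5‖ / ‖e_4‖^3
  = 3.6483e-18 / (1.6856e-6)^3
  = 3.6483e-18 / 4.78921e-18 ≈ 0.76178

0.762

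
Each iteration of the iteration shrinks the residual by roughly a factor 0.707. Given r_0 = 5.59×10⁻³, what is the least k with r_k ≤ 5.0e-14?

74

After k steps, r_k ≈ 5.59×10⁻³·0.707^k.
Need 0.707^k ≤ 5.0e-14/5.59×10⁻³ = 8.94454e-12.
k ≥ ln(8.94454e-12)/ln(0.707) = -25.4400/-0.34672 = 73.373.
Smallest integer k = 74.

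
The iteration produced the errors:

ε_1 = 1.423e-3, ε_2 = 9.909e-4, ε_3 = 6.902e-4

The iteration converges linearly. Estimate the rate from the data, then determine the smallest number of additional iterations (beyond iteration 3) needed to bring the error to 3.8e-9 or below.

Rate ρ ≈ ε_3/ε_2 = 6.902e-4/9.909e-4 = 0.6965.
After j more steps, ε_{3+j} ≈ 6.902e-4·ρ^j; need ρ^j ≤ 3.8e-9/6.902e-4 = 5.50565e-06.
j ≥ ln(5.50565e-06)/ln(0.6965) = -12.1097/-0.36169 = 33.481.
So 34 more iterations are needed.

34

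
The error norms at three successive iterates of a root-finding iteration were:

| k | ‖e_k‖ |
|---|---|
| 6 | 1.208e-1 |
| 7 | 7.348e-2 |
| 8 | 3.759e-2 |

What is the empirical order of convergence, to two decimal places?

p ≈ ln(‖e_8‖/‖e_7‖) / ln(‖e_7‖/‖e_6‖)
  = ln(3.759e-2/7.348e-2) / ln(7.348e-2/1.208e-1)
  = ln(0.511568) / ln(0.608278)
  = -0.67027 / -0.49712 ≈ 1.34831

1.35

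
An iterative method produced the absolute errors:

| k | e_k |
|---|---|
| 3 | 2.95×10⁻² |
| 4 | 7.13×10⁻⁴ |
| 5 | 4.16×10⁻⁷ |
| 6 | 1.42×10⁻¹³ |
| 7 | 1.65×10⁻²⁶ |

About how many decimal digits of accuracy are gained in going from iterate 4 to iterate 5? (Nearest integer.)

Digits gained ≈ log₁₀(e_4/e_5) = log₁₀(7.13×10⁻⁴/4.16×10⁻⁷) = log₁₀(1713.94) ≈ 3.234.

3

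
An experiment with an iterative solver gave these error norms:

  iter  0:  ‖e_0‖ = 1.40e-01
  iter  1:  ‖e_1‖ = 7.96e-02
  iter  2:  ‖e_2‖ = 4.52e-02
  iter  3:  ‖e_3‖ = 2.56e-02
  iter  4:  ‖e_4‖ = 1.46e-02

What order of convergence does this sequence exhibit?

Consecutive ratios: ‖e_4‖/‖e_3‖ = 1.46e-02/2.56e-02 = 0.570312, ‖e_3‖/‖e_2‖ = 2.56e-02/4.52e-02 = 0.566372.
p ≈ ln(0.570312)/ln(0.566372) = -0.5616/-0.5685 ≈ 0.99.
So the convergence is linear (order 1).

1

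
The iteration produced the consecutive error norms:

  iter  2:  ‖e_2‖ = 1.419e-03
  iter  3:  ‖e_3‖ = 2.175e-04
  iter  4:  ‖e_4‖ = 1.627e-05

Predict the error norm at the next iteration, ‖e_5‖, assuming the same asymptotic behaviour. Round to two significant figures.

4.5e-7

First estimate the order: p ≈ ln(‖e_4‖/‖e_3‖) / ln(‖e_3‖/‖e_2‖) = ln(1.627e-05/2.175e-04)/ln(2.175e-04/1.419e-03) = ln(0.0748046)/ln(0.153277) ≈ 1.3825.
Then ‖e_5‖ ≈ ‖e_4‖·(‖e_4‖/‖e_3‖)^p = 1.627e-05·(0.0748046)^1.3825 = 1.627e-05·0.0277464 ≈ 4.514e-07.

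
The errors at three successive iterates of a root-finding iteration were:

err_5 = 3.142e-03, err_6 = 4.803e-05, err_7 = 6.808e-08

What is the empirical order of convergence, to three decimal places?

1.569

p ≈ ln(err_7/err_6) / ln(err_6/err_5)
  = ln(6.808e-08/4.803e-05) / ln(4.803e-05/3.142e-03)
  = ln(0.00141745) / ln(0.0152864)
  = -6.558896 / -4.180792 ≈ 1.568817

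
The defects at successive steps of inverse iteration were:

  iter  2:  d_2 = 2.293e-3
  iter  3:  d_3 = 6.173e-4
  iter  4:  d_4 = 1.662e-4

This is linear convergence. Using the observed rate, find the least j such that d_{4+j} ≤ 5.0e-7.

Rate ρ ≈ d_4/d_3 = 1.662e-4/6.173e-4 = 0.2692.
After j more steps, d_{4+j} ≈ 1.662e-4·ρ^j; need ρ^j ≤ 5.0e-7/1.662e-4 = 0.00300842.
j ≥ ln(0.00300842)/ln(0.2692) = -5.8063/-1.31230 = 4.425.
So 5 more iterations are needed.

5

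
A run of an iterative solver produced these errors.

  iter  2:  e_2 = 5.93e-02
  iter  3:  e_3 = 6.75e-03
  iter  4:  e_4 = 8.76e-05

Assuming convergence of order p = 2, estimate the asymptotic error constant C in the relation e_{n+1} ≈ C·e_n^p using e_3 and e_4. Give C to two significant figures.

1.9

C ≈ e_4 / e_3^2
  = 8.76e-05 / (6.75e-03)^2
  = 8.76e-05 / 4.55625e-05 ≈ 1.9226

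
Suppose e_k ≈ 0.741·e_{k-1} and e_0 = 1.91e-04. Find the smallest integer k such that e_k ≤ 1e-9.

41

After k steps, e_k ≈ 1.91e-04·0.741^k.
Need 0.741^k ≤ 1e-9/1.91e-04 = 5.2356e-06.
k ≥ ln(5.2356e-06)/ln(0.741) = -12.1600/-0.29975 = 40.567.
Smallest integer k = 41.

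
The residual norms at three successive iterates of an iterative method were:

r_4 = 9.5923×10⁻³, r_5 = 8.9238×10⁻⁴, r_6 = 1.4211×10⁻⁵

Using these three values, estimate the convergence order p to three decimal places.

1.743

p ≈ ln(r_6/r_5) / ln(r_5/r_4)
  = ln(1.4211×10⁻⁵/8.9238×10⁻⁴) / ln(8.9238×10⁻⁴/9.5923×10⁻³)
  = ln(0.0159248) / ln(0.0930309)
  = -4.139878 / -2.374824 ≈ 1.743236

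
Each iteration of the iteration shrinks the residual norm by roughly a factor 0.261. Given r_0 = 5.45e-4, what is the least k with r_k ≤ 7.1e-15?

After k steps, r_k ≈ 5.45e-4·0.261^k.
Need 0.261^k ≤ 7.1e-15/5.45e-4 = 1.30275e-11.
k ≥ ln(1.30275e-11)/ln(0.261) = -25.0640/-1.34323 = 18.659.
Smallest integer k = 19.

19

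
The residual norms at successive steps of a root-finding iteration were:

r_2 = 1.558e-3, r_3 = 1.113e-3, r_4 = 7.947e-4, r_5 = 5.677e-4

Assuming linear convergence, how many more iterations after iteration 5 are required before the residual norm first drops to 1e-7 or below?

Rate ρ ≈ r_5/r_4 = 5.677e-4/7.947e-4 = 0.7144.
After j more steps, r_{5+j} ≈ 5.677e-4·ρ^j; need ρ^j ≤ 1e-7/5.677e-4 = 0.000176149.
j ≥ ln(0.000176149)/ln(0.7144) = -8.6442/-0.33631 = 25.703.
So 26 more iterations are needed.

26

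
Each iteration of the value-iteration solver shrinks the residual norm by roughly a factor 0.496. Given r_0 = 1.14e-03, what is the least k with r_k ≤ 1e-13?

34

After k steps, r_k ≈ 1.14e-03·0.496^k.
Need 0.496^k ≤ 1e-13/1.14e-03 = 8.77193e-11.
k ≥ ln(8.77193e-11)/ln(0.496) = -23.1569/-0.70118 = 33.026.
Smallest integer k = 34.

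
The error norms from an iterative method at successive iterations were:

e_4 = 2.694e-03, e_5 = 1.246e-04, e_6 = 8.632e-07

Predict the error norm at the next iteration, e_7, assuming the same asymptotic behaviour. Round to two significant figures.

2.8e-10

First estimate the order: p ≈ ln(e_6/e_5) / ln(e_5/e_4) = ln(8.632e-07/1.246e-04)/ln(1.246e-04/2.694e-03) = ln(0.00692777)/ln(0.0462509) ≈ 1.6177.
Then e_7 ≈ e_6·(e_6/e_5)^p = 8.632e-07·(0.00692777)^1.6177 = 8.632e-07·0.000321165 ≈ 2.772e-10.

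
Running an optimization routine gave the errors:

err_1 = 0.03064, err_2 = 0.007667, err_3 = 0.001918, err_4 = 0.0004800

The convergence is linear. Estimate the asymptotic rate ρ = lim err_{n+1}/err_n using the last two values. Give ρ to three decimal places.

ρ ≈ err_4/err_3 = 0.0004800/0.001918 = 0.25026

0.250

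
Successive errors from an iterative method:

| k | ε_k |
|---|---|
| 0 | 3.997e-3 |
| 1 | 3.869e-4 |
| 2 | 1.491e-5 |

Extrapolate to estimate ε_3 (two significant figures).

1.6e-7

First estimate the order: p ≈ ln(ε_2/ε_1) / ln(ε_1/ε_0) = ln(1.491e-5/3.869e-4)/ln(3.869e-4/3.997e-3) = ln(0.0385371)/ln(0.0967976) ≈ 1.3944.
Then ε_3 ≈ ε_2·(ε_2/ε_1)^p = 1.491e-5·(0.0385371)^1.3944 = 1.491e-5·0.0106696 ≈ 1.591e-07.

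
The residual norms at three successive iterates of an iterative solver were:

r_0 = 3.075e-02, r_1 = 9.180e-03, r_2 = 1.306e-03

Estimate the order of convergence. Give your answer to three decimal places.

1.613

p ≈ ln(r_2/r_1) / ln(r_1/r_0)
  = ln(1.306e-03/9.180e-03) / ln(9.180e-03/3.075e-02)
  = ln(0.142266) / ln(0.298537)
  = -1.950057 / -1.208861 ≈ 1.613136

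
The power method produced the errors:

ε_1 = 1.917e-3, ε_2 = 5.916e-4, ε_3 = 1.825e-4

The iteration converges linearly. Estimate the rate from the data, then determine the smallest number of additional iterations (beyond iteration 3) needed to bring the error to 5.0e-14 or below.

19

Rate ρ ≈ ε_3/ε_2 = 1.825e-4/5.916e-4 = 0.3085.
After j more steps, ε_{3+j} ≈ 1.825e-4·ρ^j; need ρ^j ≤ 5.0e-14/1.825e-4 = 2.73973e-10.
j ≥ ln(2.73973e-10)/ln(0.3085) = -22.0180/-1.17603 = 18.722.
So 19 more iterations are needed.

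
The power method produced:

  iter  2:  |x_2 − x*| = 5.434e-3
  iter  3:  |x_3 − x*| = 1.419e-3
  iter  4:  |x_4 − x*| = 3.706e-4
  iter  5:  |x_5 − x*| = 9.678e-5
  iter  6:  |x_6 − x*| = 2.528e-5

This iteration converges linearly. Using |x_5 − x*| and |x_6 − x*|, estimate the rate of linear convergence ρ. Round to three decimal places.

ρ ≈ |x_6 − x*|/|x_5 − x*| = 2.528e-5/9.678e-5 = 0.26121

0.261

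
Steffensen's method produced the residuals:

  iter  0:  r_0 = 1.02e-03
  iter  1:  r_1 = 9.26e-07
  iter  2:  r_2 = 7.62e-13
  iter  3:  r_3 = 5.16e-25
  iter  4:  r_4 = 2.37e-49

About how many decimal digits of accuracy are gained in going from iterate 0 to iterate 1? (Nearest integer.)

Digits gained ≈ log₁₀(r_0/r_1) = log₁₀(1.02e-03/9.26e-07) = log₁₀(1101.51) ≈ 3.042.

3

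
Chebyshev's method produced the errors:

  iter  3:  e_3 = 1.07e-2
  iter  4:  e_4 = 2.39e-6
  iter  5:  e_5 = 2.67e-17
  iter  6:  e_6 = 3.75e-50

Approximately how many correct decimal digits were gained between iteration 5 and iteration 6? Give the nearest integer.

33

Digits gained ≈ log₁₀(e_5/e_6) = log₁₀(2.67e-17/3.75e-50) = log₁₀(7.12e+32) ≈ 32.852.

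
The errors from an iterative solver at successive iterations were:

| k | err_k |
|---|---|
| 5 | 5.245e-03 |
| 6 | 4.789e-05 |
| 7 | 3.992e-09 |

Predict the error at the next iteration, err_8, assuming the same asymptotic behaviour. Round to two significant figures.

First estimate the order: p ≈ ln(err_7/err_6) / ln(err_6/err_5) = ln(3.992e-09/4.789e-05)/ln(4.789e-05/5.245e-03) = ln(8.33577e-05)/ln(0.0091306) ≈ 2.0000.
Then err_8 ≈ err_7·(err_7/err_6)^p = 3.992e-09·(8.33577e-05)^2.0000 = 3.992e-09·6.94851e-09 ≈ 2.774e-17.

2.8e-17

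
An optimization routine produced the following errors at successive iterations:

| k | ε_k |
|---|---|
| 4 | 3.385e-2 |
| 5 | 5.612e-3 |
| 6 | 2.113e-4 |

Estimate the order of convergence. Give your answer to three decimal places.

1.825

p ≈ ln(ε_6/ε_5) / ln(ε_5/ε_4)
  = ln(2.113e-4/5.612e-3) / ln(5.612e-3/3.385e-2)
  = ln(0.0376515) / ln(0.16579)
  = -3.279382 / -1.797033 ≈ 1.824887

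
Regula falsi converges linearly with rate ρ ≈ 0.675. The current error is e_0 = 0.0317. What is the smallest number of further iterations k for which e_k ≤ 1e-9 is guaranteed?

44

After k steps, e_k ≈ 0.0317·0.675^k.
Need 0.675^k ≤ 1e-9/0.0317 = 3.15457e-08.
k ≥ ln(3.15457e-08)/ln(0.675) = -17.2718/-0.39304 = 43.944.
Smallest integer k = 44.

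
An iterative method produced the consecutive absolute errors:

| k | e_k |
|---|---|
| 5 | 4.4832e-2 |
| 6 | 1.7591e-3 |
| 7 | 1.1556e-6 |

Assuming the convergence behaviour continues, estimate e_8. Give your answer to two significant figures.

7.3e-14

First estimate the order: p ≈ ln(e_7/e_6) / ln(e_6/e_5) = ln(1.1556e-6/1.7591e-3)/ln(1.7591e-3/4.4832e-2) = ln(0.000656927)/ln(0.0392376) ≈ 2.2630.
Then e_8 ≈ e_7·(e_7/e_6)^p = 1.1556e-6·(0.000656927)^2.2630 = 1.1556e-6·6.28118e-08 ≈ 7.259e-14.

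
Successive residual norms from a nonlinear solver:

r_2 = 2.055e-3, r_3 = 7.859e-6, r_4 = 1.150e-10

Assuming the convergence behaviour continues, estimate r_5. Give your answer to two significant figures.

2.5e-20

First estimate the order: p ≈ ln(r_4/r_3) / ln(r_3/r_2) = ln(1.150e-10/7.859e-6)/ln(7.859e-6/2.055e-3) = ln(1.46329e-05)/ln(0.00382433) ≈ 1.9999.
Then r_5 ≈ r_4·(r_4/r_3)^p = 1.150e-10·(1.46329e-05)^1.9999 = 1.150e-10·2.1436e-10 ≈ 2.465e-20.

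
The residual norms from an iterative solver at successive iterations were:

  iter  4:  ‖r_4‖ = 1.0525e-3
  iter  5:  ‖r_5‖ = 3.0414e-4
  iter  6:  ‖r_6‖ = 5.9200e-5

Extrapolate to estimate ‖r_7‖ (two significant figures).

First estimate the order: p ≈ ln(‖r_6‖/‖r_5‖) / ln(‖r_5‖/‖r_4‖) = ln(5.9200e-5/3.0414e-4)/ln(3.0414e-4/1.0525e-3) = ln(0.194647)/ln(0.288969) ≈ 1.3183.
Then ‖r_7‖ ≈ ‖r_6‖·(‖r_6‖/‖r_5‖)^p = 5.9200e-5·(0.194647)^1.3183 = 5.9200e-5·0.115615 ≈ 6.844e-06.

6.8e-6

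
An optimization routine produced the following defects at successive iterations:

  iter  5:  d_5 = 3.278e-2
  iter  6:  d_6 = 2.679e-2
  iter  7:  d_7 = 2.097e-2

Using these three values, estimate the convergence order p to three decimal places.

1.214

p ≈ ln(d_7/d_6) / ln(d_6/d_5)
  = ln(2.097e-2/2.679e-2) / ln(2.679e-2/3.278e-2)
  = ln(0.782755) / ln(0.817267)
  = -0.244936 / -0.201789 ≈ 1.213822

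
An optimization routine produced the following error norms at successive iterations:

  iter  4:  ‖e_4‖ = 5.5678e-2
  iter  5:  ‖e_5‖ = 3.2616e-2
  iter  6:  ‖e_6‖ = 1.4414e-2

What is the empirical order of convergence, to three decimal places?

1.527

p ≈ ln(‖e_6‖/‖e_5‖) / ln(‖e_5‖/‖e_4‖)
  = ln(1.4414e-2/3.2616e-2) / ln(3.2616e-2/5.5678e-2)
  = ln(0.44193) / ln(0.585797)
  = -0.816604 / -0.534782 ≈ 1.526985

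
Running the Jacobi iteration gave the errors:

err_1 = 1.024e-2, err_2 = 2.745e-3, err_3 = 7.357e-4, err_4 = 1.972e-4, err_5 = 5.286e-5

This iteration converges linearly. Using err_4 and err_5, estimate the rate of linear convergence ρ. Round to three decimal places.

ρ ≈ err_5/err_4 = 5.286e-5/1.972e-4 = 0.26805

0.268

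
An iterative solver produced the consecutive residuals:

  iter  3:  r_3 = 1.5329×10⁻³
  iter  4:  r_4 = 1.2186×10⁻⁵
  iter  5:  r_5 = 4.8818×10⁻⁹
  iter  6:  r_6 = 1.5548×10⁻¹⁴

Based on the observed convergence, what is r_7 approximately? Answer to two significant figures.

2.0e-23

First estimate the order: p ≈ ln(r_6/r_5) / ln(r_5/r_4) = ln(1.5548×10⁻¹⁴/4.8818×10⁻⁹)/ln(4.8818×10⁻⁹/1.2186×10⁻⁵) = ln(3.18489e-06)/ln(0.000400607) ≈ 1.6180.
Then r_7 ≈ r_6·(r_6/r_5)^p = 1.5548×10⁻¹⁴·(3.18489e-06)^1.6180 = 1.5548×10⁻¹⁴·1.27646e-09 ≈ 1.985e-23.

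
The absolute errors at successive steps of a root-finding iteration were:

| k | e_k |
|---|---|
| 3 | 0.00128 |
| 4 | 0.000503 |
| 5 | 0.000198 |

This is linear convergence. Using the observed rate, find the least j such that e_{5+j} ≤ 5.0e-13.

22

Rate ρ ≈ e_5/e_4 = 0.000198/0.000503 = 0.3936.
After j more steps, e_{5+j} ≈ 0.000198·ρ^j; need ρ^j ≤ 5.0e-13/0.000198 = 2.52525e-09.
j ≥ ln(2.52525e-09)/ln(0.3936) = -19.7969/-0.93242 = 21.232.
So 22 more iterations are needed.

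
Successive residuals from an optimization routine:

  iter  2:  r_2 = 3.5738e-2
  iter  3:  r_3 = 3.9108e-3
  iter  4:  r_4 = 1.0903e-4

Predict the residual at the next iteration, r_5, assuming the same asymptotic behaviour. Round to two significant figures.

3.3e-7

First estimate the order: p ≈ ln(r_4/r_3) / ln(r_3/r_2) = ln(1.0903e-4/3.9108e-3)/ln(3.9108e-3/3.5738e-2) = ln(0.0278792)/ln(0.10943) ≈ 1.6180.
Then r_5 ≈ r_4·(r_4/r_3)^p = 1.0903e-4·(0.0278792)^1.6180 = 1.0903e-4·0.00305115 ≈ 3.327e-07.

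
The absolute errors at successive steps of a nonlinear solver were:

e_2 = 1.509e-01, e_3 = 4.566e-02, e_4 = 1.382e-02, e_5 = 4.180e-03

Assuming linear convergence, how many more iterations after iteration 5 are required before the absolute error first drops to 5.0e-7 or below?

8

Rate ρ ≈ e_5/e_4 = 4.180e-03/1.382e-02 = 0.3025.
After j more steps, e_{5+j} ≈ 4.180e-03·ρ^j; need ρ^j ≤ 5.0e-7/4.180e-03 = 0.000119617.
j ≥ ln(0.000119617)/ln(0.3025) = -9.0312/-1.19567 = 7.553.
So 8 more iterations are needed.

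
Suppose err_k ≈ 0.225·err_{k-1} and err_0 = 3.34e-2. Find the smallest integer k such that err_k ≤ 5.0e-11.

After k steps, err_k ≈ 3.34e-2·0.225^k.
Need 0.225^k ≤ 5.0e-11/3.34e-2 = 1.49701e-09.
k ≥ ln(1.49701e-09)/ln(0.225) = -20.3198/-1.49165 = 13.622.
Smallest integer k = 14.

14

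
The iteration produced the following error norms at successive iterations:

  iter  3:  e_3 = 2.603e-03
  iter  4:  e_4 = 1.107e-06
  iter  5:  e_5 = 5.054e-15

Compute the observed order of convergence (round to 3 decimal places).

p ≈ ln(e_5/e_4) / ln(e_4/e_3)
  = ln(5.054e-15/1.107e-06) / ln(1.107e-06/2.603e-03)
  = ln(4.56549e-09) / ln(0.000425279)
  = -19.204740 / -7.762765 ≈ 2.473956

2.474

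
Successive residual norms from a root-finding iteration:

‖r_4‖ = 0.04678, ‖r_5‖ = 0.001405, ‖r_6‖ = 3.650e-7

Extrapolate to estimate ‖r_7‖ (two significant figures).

First estimate the order: p ≈ ln(‖r_6‖/‖r_5‖) / ln(‖r_5‖/‖r_4‖) = ln(3.650e-7/0.001405)/ln(0.001405/0.04678) = ln(0.000259786)/ln(0.0300342) ≈ 2.3551.
Then ‖r_7‖ ≈ ‖r_6‖·(‖r_6‖/‖r_5‖)^p = 3.650e-7·(0.000259786)^2.3551 = 3.650e-7·3.598e-09 ≈ 1.313e-15.

1.3e-15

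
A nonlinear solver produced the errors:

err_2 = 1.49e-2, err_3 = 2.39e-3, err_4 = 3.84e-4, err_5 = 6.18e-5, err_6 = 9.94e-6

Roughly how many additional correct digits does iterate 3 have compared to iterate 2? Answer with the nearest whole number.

1

Digits gained ≈ log₁₀(err_2/err_3) = log₁₀(1.49e-2/2.39e-3) = log₁₀(6.23431) ≈ 0.795.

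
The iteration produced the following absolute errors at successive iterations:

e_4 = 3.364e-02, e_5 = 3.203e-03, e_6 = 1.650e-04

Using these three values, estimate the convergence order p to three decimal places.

1.261

p ≈ ln(e_6/e_5) / ln(e_5/e_4)
  = ln(1.650e-04/3.203e-03) / ln(3.203e-03/3.364e-02)
  = ln(0.0515142) / ln(0.095214)
  = -2.965898 / -2.351628 ≈ 1.261211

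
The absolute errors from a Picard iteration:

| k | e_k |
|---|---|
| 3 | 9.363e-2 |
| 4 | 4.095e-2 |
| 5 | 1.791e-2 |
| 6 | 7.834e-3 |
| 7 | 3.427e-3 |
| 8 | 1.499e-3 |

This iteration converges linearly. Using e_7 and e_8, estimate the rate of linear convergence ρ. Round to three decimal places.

ρ ≈ e_8/e_7 = 1.499e-3/3.427e-3 = 0.43741

0.437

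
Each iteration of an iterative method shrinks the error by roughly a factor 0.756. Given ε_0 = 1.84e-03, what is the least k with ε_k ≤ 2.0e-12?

74

After k steps, ε_k ≈ 1.84e-03·0.756^k.
Need 0.756^k ≤ 2.0e-12/1.84e-03 = 1.08696e-09.
k ≥ ln(1.08696e-09)/ln(0.756) = -20.6399/-0.27971 = 73.790.
Smallest integer k = 74.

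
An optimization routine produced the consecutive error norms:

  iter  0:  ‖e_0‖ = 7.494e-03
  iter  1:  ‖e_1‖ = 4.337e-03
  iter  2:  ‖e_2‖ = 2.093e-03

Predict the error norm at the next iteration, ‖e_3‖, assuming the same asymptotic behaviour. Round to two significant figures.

7.9e-4

First estimate the order: p ≈ ln(‖e_2‖/‖e_1‖) / ln(‖e_1‖/‖e_0‖) = ln(2.093e-03/4.337e-03)/ln(4.337e-03/7.494e-03) = ln(0.482592)/ln(0.57873) ≈ 1.3322.
Then ‖e_3‖ ≈ ‖e_2‖·(‖e_2‖/‖e_1‖)^p = 2.093e-03·(0.482592)^1.3322 = 2.093e-03·0.378848 ≈ 0.0007929.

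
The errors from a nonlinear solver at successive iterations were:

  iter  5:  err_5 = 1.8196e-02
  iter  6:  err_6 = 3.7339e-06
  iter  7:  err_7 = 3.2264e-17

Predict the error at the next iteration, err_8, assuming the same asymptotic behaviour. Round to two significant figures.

2.1e-50

First estimate the order: p ≈ ln(err_7/err_6) / ln(err_6/err_5) = ln(3.2264e-17/3.7339e-06)/ln(3.7339e-06/1.8196e-02) = ln(8.64083e-12)/ln(0.000205204) ≈ 3.0000.
Then err_8 ≈ err_7·(err_7/err_6)^p = 3.2264e-17·(8.64083e-12)^3.0000 = 3.2264e-17·6.45158e-34 ≈ 2.082e-50.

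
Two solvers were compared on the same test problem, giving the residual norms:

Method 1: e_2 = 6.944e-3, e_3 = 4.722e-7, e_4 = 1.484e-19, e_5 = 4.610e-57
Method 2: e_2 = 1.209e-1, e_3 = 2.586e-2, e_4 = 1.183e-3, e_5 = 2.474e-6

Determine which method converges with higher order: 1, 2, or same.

1

Method 1: p ≈ ln(4.610e-57/1.484e-19)/ln(1.484e-19/4.722e-7) ≈ 3.00.
Method 2: p ≈ ln(2.474e-6/1.183e-3)/ln(1.183e-3/2.586e-2) ≈ 2.00.
Method 1 has the higher order (≈3.0 vs ≈2.0).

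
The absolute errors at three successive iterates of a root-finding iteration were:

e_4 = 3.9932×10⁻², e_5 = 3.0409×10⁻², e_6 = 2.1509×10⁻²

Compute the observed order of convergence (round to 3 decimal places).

p ≈ ln(e_6/e_5) / ln(e_5/e_4)
  = ln(2.1509×10⁻²/3.0409×10⁻²) / ln(3.0409×10⁻²/3.9932×10⁻²)
  = ln(0.707323) / ln(0.76152)
  = -0.346268 / -0.272439 ≈ 1.270993

1.271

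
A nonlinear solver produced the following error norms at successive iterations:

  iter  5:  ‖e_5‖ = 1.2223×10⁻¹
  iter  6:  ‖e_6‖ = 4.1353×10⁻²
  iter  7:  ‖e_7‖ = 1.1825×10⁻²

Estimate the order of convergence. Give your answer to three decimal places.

1.155

p ≈ ln(‖e_7‖/‖e_6‖) / ln(‖e_6‖/‖e_5‖)
  = ln(1.1825×10⁻²/4.1353×10⁻²) / ln(4.1353×10⁻²/1.2223×10⁻¹)
  = ln(0.285953) / ln(0.338321)
  = -1.251928 / -1.083760 ≈ 1.155171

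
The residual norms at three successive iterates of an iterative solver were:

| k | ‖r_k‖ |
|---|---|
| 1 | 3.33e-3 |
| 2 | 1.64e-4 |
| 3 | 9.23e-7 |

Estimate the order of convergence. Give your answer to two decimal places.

p ≈ ln(‖r_3‖/‖r_2‖) / ln(‖r_2‖/‖r_1‖)
  = ln(9.23e-7/1.64e-4) / ln(1.64e-4/3.33e-3)
  = ln(0.00562805) / ln(0.0492492)
  = -5.17999 / -3.01086 ≈ 1.72044

1.72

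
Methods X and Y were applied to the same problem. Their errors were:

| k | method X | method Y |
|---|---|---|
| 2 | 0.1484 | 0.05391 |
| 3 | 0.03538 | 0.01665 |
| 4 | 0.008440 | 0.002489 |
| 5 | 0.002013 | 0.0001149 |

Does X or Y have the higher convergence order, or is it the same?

Method X: p ≈ ln(0.002013/0.008440)/ln(0.008440/0.03538) ≈ 1.00.
Method Y: p ≈ ln(0.0001149/0.002489)/ln(0.002489/0.01665) ≈ 1.62.
Method Y has the higher order (≈1.6 vs ≈1.0).

Y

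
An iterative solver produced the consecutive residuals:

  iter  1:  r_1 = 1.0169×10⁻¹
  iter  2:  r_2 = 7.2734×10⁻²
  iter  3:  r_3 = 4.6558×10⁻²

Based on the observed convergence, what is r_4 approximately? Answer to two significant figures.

2.6e-2

First estimate the order: p ≈ ln(r_3/r_2) / ln(r_2/r_1) = ln(4.6558×10⁻²/7.2734×10⁻²)/ln(7.2734×10⁻²/1.0169×10⁻¹) = ln(0.640113)/ln(0.715252) ≈ 1.3312.
Then r_4 ≈ r_3·(r_3/r_2)^p = 4.6558×10⁻²·(0.640113)^1.3312 = 4.6558×10⁻²·0.55219 ≈ 0.02571.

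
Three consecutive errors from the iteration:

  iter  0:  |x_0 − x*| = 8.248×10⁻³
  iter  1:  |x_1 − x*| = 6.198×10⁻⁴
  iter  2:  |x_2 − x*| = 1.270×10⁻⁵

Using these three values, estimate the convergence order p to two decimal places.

1.50

p ≈ ln(|x_2 − x*|/|x_1 − x*|) / ln(|x_1 − x*|/|x_0 − x*|)
  = ln(1.270×10⁻⁵/6.198×10⁻⁴) / ln(6.198×10⁻⁴/8.248×10⁻³)
  = ln(0.0204905) / ln(0.0751455)
  = -3.88779 / -2.58833 ≈ 1.50205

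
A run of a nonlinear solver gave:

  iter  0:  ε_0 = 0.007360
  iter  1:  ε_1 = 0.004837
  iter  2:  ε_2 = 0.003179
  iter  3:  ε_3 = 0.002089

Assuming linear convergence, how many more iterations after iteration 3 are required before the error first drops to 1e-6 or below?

Rate ρ ≈ ε_3/ε_2 = 0.002089/0.003179 = 0.6571.
After j more steps, ε_{3+j} ≈ 0.002089·ρ^j; need ρ^j ≤ 1e-6/0.002089 = 0.000478698.
j ≥ ln(0.000478698)/ln(0.6571) = -7.6444/-0.41992 = 18.204.
So 19 more iterations are needed.

19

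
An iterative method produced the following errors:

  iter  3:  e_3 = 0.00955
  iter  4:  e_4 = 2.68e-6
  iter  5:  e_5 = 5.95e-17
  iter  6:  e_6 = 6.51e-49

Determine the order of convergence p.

Consecutive ratios: e_6/e_5 = 6.51e-49/5.95e-17 = 1.09412e-32, e_5/e_4 = 5.95e-17/2.68e-6 = 2.22015e-11.
p ≈ ln(1.09412e-32)/ln(2.22015e-11) = -73.5928/-24.5309 ≈ 3.00.
So the convergence is cubic (order 3).

3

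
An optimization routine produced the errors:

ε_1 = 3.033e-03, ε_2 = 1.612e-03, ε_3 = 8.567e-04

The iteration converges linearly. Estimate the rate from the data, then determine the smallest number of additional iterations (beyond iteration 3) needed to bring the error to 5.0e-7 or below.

Rate ρ ≈ ε_3/ε_2 = 8.567e-04/1.612e-03 = 0.5315.
After j more steps, ε_{3+j} ≈ 8.567e-04·ρ^j; need ρ^j ≤ 5.0e-7/8.567e-04 = 0.000583635.
j ≥ ln(0.000583635)/ln(0.5315) = -7.4462/-0.63205 = 11.781.
So 12 more iterations are needed.

12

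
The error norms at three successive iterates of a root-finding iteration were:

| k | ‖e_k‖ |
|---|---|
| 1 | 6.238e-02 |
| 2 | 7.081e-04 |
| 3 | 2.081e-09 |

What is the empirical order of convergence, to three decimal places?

2.844

p ≈ ln(‖e_3‖/‖e_2‖) / ln(‖e_2‖/‖e_1‖)
  = ln(2.081e-09/7.081e-04) / ln(7.081e-04/6.238e-02)
  = ln(2.93885e-06) / ln(0.0113514)
  = -12.737492 / -4.478414 ≈ 2.844197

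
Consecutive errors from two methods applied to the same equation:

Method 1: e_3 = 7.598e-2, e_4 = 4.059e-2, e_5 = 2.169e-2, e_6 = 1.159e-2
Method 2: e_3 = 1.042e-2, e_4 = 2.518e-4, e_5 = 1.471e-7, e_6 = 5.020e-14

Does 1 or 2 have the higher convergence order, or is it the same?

Method 1: p ≈ ln(1.159e-2/2.169e-2)/ln(2.169e-2/4.059e-2) ≈ 1.00.
Method 2: p ≈ ln(5.020e-14/1.471e-7)/ln(1.471e-7/2.518e-4) ≈ 2.00.
Method 2 has the higher order (≈2.0 vs ≈1.0).

2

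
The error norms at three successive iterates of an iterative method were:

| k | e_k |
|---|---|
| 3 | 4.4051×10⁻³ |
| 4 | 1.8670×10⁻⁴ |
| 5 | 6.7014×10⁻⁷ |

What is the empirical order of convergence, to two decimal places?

1.78

p ≈ ln(e_5/e_4) / ln(e_4/e_3)
  = ln(6.7014×10⁻⁷/1.8670×10⁻⁴) / ln(1.8670×10⁻⁴/4.4051×10⁻³)
  = ln(0.00358939) / ln(0.0423827)
  = -5.62977 / -3.16102 ≈ 1.78100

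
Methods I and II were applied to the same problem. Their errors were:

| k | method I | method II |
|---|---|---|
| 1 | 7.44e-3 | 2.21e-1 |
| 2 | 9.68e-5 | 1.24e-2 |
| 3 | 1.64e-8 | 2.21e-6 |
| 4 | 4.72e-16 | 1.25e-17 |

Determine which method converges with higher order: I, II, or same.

II

Method I: p ≈ ln(4.72e-16/1.64e-8)/ln(1.64e-8/9.68e-5) ≈ 2.00.
Method II: p ≈ ln(1.25e-17/2.21e-6)/ln(2.21e-6/1.24e-2) ≈ 3.00.
Method II has the higher order (≈3.0 vs ≈2.0).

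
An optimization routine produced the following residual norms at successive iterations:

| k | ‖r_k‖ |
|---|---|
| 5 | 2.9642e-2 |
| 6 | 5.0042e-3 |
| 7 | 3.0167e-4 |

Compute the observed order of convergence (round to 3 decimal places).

p ≈ ln(‖r_7‖/‖r_6‖) / ln(‖r_6‖/‖r_5‖)
  = ln(3.0167e-4/5.0042e-3) / ln(5.0042e-3/2.9642e-2)
  = ln(0.0602834) / ln(0.168821)
  = -2.808699 / -1.778916 ≈ 1.578882

1.579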